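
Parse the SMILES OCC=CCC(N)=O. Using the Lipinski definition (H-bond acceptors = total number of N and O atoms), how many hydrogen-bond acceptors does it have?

N atoms: 1; O atoms: 2.
Lipinski HBA = 1 + 2 = 3.

3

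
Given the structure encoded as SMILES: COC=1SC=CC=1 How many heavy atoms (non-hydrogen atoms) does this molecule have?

Every atom symbol written in the SMILES (organic subset) is one heavy atom; implicit H are not written.
Heavy atoms by element → C:5, O:1, S:1.
Total: 7.

7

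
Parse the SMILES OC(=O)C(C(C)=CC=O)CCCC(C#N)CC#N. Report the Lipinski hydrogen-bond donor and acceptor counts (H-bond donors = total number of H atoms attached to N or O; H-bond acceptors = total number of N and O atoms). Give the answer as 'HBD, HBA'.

Donors: find every N or O and count the H atoms it carries.
  atom 1 (O): bond orders sum to 1 → 1 H
  atom 3 (O): bond orders sum to 2 → 0 H
  atom 9 (O): bond orders sum to 2 → 0 H
  atom 15 (N): bond orders sum to 3 → 0 H
  atom 18 (N): bond orders sum to 3 → 0 H
Lipinski HBD = 1.
Acceptors: N atoms = 2, O atoms = 3 → HBA = 5.

1, 5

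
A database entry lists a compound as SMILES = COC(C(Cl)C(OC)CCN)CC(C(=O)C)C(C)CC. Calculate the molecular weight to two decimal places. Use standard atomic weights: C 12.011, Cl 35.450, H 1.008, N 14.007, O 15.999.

307.86 g/mol

First, the molecular formula is C15H30ClNO3 (counting implicit H from valence).
  C: 15 × 12.011 = 180.165
  Cl: 1 × 35.450 = 35.450
  H: 30 × 1.008 = 30.240
  N: 1 × 14.007 = 14.007
  O: 3 × 15.999 = 47.997
Sum: 15×12.011 + 1×35.450 + 30×1.008 + 1×14.007 + 3×15.999 = 307.859 → 307.86 g/mol.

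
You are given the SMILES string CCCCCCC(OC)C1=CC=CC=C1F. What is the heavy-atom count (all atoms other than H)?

Every atom symbol written in the SMILES (organic subset) is one heavy atom; implicit H are not written.
Heavy atoms by element → C:14, F:1, O:1.
Total: 16.

16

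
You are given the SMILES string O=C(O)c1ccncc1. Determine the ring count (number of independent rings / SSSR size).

In SMILES, each pair of matching ring-closure digits denotes one ring-closing bond; the number of such bonds equals the number of independent rings.
Ring-closure bonds here: 1.

1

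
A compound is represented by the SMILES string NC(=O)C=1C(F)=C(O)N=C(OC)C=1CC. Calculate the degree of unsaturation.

Molecular formula: C9H11FN2O3.
DoU = (2C + 2 + N − H − X) / 2, where X is the halogen count and O/S are ignored.
    = (2·9 + 2 + 2 − 11 − 1) / 2 = 10 / 2 = 5.

5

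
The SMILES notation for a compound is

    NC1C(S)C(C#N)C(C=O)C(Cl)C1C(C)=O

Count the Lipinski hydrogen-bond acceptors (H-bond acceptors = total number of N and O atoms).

4

N atoms: 2; O atoms: 2.
Lipinski HBA = 2 + 2 = 4.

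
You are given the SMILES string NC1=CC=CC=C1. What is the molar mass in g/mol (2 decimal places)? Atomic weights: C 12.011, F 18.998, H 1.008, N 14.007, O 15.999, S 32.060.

First, the molecular formula is C6H7N (counting implicit H from valence).
  C: 6 × 12.011 = 72.066
  H: 7 × 1.008 = 7.056
  N: 1 × 14.007 = 14.007
Sum: 6×12.011 + 7×1.008 + 1×14.007 = 93.129 → 93.13 g/mol.

93.13 g/mol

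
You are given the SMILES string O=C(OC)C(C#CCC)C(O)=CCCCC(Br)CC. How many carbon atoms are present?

Count every carbon token in the SMILES (each C, including those in ring-closure positions and inside branches).
Carbon count: 15.

15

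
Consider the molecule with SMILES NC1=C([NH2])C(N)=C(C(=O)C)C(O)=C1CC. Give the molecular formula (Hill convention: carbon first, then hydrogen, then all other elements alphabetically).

Walk through each heavy atom and fill implicit hydrogens from standard valence (C 4, N 3, O 2, S 2, halogen 1):
  atom 1: N, bond orders sum to 1 (valence 3) → 2 H
  atom 2: C, bond orders sum to 4 (valence 4) → 0 H
  atom 3: C, bond orders sum to 4 (valence 4) → 0 H
  atom 4: N with explicit H count 2
  atom 5: C, bond orders sum to 4 (valence 4) → 0 H
  atom 6: N, bond orders sum to 1 (valence 3) → 2 H
  atom 7: C, bond orders sum to 4 (valence 4) → 0 H
  atom 8: C, bond orders sum to 4 (valence 4) → 0 H
  atom 9: O, bond orders sum to 2 (valence 2) → 0 H
  atom 10: C, bond orders sum to 1 (valence 4) → 3 H
  atom 11: C, bond orders sum to 4 (valence 4) → 0 H
  atom 12: O, bond orders sum to 1 (valence 2) → 1 H
  atom 13: C, bond orders sum to 4 (valence 4) → 0 H
  atom 14: C, bond orders sum to 2 (valence 4) → 2 H
  atom 15: C, bond orders sum to 1 (valence 4) → 3 H
Totals → C:10, H:15, N:3, O:2.

C10H15N3O2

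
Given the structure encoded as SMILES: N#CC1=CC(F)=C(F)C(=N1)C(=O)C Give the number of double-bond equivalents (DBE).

Degree of unsaturation = (number of rings) + (number of π bonds).
Ring closures in the SMILES: 1.
π bonds: 4 double bonds (each 1 DoU), 1 triple bond (each 2 DoU) → 6 DoU from unsaturation.
Total DoU = 1 + 6 = 7.

7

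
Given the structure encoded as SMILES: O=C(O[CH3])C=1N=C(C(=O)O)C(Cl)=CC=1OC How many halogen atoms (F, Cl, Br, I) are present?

Halogen atoms appear at heavy-atom position 12 (1×Cl).
Other groups present: 1 carboxylic acid, 1 ester, 1 ether.
Halogen count: 1.

1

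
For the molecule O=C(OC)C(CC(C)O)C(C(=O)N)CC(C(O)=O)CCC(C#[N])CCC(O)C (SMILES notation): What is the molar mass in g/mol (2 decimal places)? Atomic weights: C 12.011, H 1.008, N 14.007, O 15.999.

First, the molecular formula is C19H32N2O7 (counting implicit H from valence).
  C: 19 × 12.011 = 228.209
  H: 32 × 1.008 = 32.256
  N: 2 × 14.007 = 28.014
  O: 7 × 15.999 = 111.993
Sum: 19×12.011 + 32×1.008 + 2×14.007 + 7×15.999 = 400.472 → 400.47 g/mol.

400.47 g/mol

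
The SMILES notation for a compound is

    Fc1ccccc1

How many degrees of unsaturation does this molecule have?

Molecular formula: C6H5F.
DoU = (2C + 2 + N − H − X) / 2, where X is the halogen count and O/S are ignored.
    = (2·6 + 2 + 0 − 5 − 1) / 2 = 8 / 2 = 4.

4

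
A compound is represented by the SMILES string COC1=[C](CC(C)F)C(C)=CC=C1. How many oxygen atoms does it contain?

1

Scan the SMILES for O atoms (remember two-letter symbols like Cl and Br are single atoms).
Oxygen count: 1.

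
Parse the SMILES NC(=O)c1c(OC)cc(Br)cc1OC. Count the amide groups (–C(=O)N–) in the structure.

The amide motif appears at heavy-atom position 2 in the SMILES.
Other groups present: 2 ether.
Amide count: 1.

1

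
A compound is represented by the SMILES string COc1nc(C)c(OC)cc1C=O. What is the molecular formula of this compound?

Walk through each heavy atom and fill implicit hydrogens from standard valence (C 4, N 3, O 2, S 2, halogen 1); for lowercase aromatic atoms, an aromatic c carries 1 H when it has two neighbours and 0 H with three, and aromatic n carries 0 H:
  atom 1: C, bond orders sum to 1 (valence 4) → 3 H
  atom 2: O, bond orders sum to 2 (valence 2) → 0 H
  atom 3: aromatic c, 3 neighbours → 0 H
  atom 4: aromatic n, 2 neighbours → 0 H
  atom 5: aromatic c, 3 neighbours → 0 H
  atom 6: C, bond orders sum to 1 (valence 4) → 3 H
  atom 7: aromatic c, 3 neighbours → 0 H
  atom 8: O, bond orders sum to 2 (valence 2) → 0 H
  atom 9: C, bond orders sum to 1 (valence 4) → 3 H
  atom 10: aromatic c, 2 neighbours → 1 H
  atom 11: aromatic c, 3 neighbours → 0 H
  atom 12: C, bond orders sum to 3 (valence 4) → 1 H
  atom 13: O, bond orders sum to 2 (valence 2) → 0 H
Totals → C:9, H:11, N:1, O:3.
In Hill order: C9H11NO3.

C9H11NO3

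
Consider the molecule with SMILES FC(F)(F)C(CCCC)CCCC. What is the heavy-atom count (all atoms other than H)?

Every atom symbol written in the SMILES (organic subset) is one heavy atom; implicit H are not written.
Heavy atoms by element → C:10, F:3.
Total: 13.

13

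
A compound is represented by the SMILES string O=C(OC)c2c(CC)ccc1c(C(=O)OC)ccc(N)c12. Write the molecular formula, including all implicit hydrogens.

Walk through each heavy atom and fill implicit hydrogens from standard valence (C 4, N 3, O 2, S 2, halogen 1); for lowercase aromatic atoms, an aromatic c carries 1 H when it has two neighbours and 0 H with three, and aromatic n carries 0 H:
  atom 1: O, bond orders sum to 2 (valence 2) → 0 H
  atom 2: C, bond orders sum to 4 (valence 4) → 0 H
  atom 3: O, bond orders sum to 2 (valence 2) → 0 H
  atom 4: C, bond orders sum to 1 (valence 4) → 3 H
  atom 5: aromatic c, 3 neighbours → 0 H
  atom 6: aromatic c, 3 neighbours → 0 H
  atom 7: C, bond orders sum to 2 (valence 4) → 2 H
  atom 8: C, bond orders sum to 1 (valence 4) → 3 H
  atom 9: aromatic c, 2 neighbours → 1 H
  atom 10: aromatic c, 2 neighbours → 1 H
  atom 11: aromatic c, 3 neighbours → 0 H
  atom 12: aromatic c, 3 neighbours → 0 H
  atom 13: C, bond orders sum to 4 (valence 4) → 0 H
  atom 14: O, bond orders sum to 2 (valence 2) → 0 H
  atom 15: O, bond orders sum to 2 (valence 2) → 0 H
  atom 16: C, bond orders sum to 1 (valence 4) → 3 H
  atom 17: aromatic c, 2 neighbours → 1 H
  atom 18: aromatic c, 2 neighbours → 1 H
  atom 19: aromatic c, 3 neighbours → 0 H
  atom 20: N, bond orders sum to 1 (valence 3) → 2 H
  atom 21: aromatic c, 3 neighbours → 0 H
Totals → C:16, H:17, N:1, O:4.

C16H17NO4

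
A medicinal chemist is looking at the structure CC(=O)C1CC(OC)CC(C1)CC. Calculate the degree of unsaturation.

2

Degree of unsaturation = (number of rings) + (number of π bonds).
Ring closures in the SMILES: 1.
π bonds: 1 double bond (each 1 DoU) → 1 DoU from unsaturation.
Total DoU = 1 + 1 = 2.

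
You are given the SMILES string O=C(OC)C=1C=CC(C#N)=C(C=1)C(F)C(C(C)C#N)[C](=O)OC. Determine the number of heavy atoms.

Every atom symbol written in the SMILES (organic subset) is one heavy atom; implicit H are not written.
Heavy atoms by element → C:16, F:1, N:2, O:4.
Total: 23.

23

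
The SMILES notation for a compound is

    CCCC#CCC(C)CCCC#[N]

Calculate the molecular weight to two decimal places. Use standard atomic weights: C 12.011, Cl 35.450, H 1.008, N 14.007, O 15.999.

177.29 g/mol

First, the molecular formula is C12H19N (counting implicit H from valence).
  C: 12 × 12.011 = 144.132
  H: 19 × 1.008 = 19.152
  N: 1 × 14.007 = 14.007
Sum: 12×12.011 + 19×1.008 + 1×14.007 = 177.291 → 177.29 g/mol.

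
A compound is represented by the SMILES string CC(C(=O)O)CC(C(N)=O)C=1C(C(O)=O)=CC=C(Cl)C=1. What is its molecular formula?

C13H14ClNO5

Walk through each heavy atom and fill implicit hydrogens from standard valence (C 4, N 3, O 2, S 2, halogen 1):
  atom 1: C, bond orders sum to 1 (valence 4) → 3 H
  atom 2: C, bond orders sum to 3 (valence 4) → 1 H
  atom 3: C, bond orders sum to 4 (valence 4) → 0 H
  atom 4: O, bond orders sum to 2 (valence 2) → 0 H
  atom 5: O, bond orders sum to 1 (valence 2) → 1 H
  atom 6: C, bond orders sum to 2 (valence 4) → 2 H
  atom 7: C, bond orders sum to 3 (valence 4) → 1 H
  atom 8: C, bond orders sum to 4 (valence 4) → 0 H
  atom 9: N, bond orders sum to 1 (valence 3) → 2 H
  atom 10: O, bond orders sum to 2 (valence 2) → 0 H
  atom 11: C, bond orders sum to 4 (valence 4) → 0 H
  atom 12: C, bond orders sum to 4 (valence 4) → 0 H
  atom 13: C, bond orders sum to 4 (valence 4) → 0 H
  atom 14: O, bond orders sum to 1 (valence 2) → 1 H
  atom 15: O, bond orders sum to 2 (valence 2) → 0 H
  atom 16: C, bond orders sum to 3 (valence 4) → 1 H
  atom 17: C, bond orders sum to 3 (valence 4) → 1 H
  atom 18: C, bond orders sum to 4 (valence 4) → 0 H
  atom 19: Cl (halogen, monovalent) → 0 H
  atom 20: C, bond orders sum to 3 (valence 4) → 1 H
Totals → C:13, H:14, Cl:1, N:1, O:5.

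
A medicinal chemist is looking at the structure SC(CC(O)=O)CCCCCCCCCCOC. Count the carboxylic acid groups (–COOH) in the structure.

1

The carboxylic acid motif appears at heavy-atom position 4 in the SMILES.
Other groups present: 1 ether, 1 thiol.
Carboxylic acid count: 1.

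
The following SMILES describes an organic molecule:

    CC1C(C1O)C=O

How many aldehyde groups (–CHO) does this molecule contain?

1

The aldehyde motif appears at heavy-atom position 6 in the SMILES.
Other groups present: 1 hydroxyl.
Aldehyde count: 1.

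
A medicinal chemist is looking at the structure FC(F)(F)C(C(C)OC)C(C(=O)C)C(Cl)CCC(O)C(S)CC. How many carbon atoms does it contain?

15

Count every carbon token in the SMILES (each C, including those in ring-closure positions and inside branches).
Carbon count: 15.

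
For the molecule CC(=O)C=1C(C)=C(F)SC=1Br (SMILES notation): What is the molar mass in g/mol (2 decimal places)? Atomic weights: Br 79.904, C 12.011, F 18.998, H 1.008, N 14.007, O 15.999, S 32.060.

First, the molecular formula is C7H6BrFOS (counting implicit H from valence).
  Br: 1 × 79.904 = 79.904
  C: 7 × 12.011 = 84.077
  F: 1 × 18.998 = 18.998
  H: 6 × 1.008 = 6.048
  O: 1 × 15.999 = 15.999
  S: 1 × 32.060 = 32.060
Sum: 1×79.904 + 7×12.011 + 1×18.998 + 6×1.008 + 1×15.999 + 1×32.060 = 237.086 → 237.09 g/mol.

237.09 g/mol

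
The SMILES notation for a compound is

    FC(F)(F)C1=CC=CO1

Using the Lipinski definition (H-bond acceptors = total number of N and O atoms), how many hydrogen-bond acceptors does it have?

N atoms: 0; O atoms: 1.
Lipinski HBA = 0 + 1 = 1.

1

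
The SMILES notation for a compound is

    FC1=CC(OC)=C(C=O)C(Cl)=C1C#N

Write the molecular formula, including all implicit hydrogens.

C9H5ClFNO2

Walk through each heavy atom and fill implicit hydrogens from standard valence (C 4, N 3, O 2, S 2, halogen 1):
  atom 1: F (halogen, monovalent) → 0 H
  atom 2: C, bond orders sum to 4 (valence 4) → 0 H
  atom 3: C, bond orders sum to 3 (valence 4) → 1 H
  atom 4: C, bond orders sum to 4 (valence 4) → 0 H
  atom 5: O, bond orders sum to 2 (valence 2) → 0 H
  atom 6: C, bond orders sum to 1 (valence 4) → 3 H
  atom 7: C, bond orders sum to 4 (valence 4) → 0 H
  atom 8: C, bond orders sum to 3 (valence 4) → 1 H
  atom 9: O, bond orders sum to 2 (valence 2) → 0 H
  atom 10: C, bond orders sum to 4 (valence 4) → 0 H
  atom 11: Cl (halogen, monovalent) → 0 H
  atom 12: C, bond orders sum to 4 (valence 4) → 0 H
  atom 13: C, bond orders sum to 4 (valence 4) → 0 H
  atom 14: N, bond orders sum to 3 (valence 3) → 0 H
Totals → C:9, H:5, Cl:1, F:1, N:1, O:2.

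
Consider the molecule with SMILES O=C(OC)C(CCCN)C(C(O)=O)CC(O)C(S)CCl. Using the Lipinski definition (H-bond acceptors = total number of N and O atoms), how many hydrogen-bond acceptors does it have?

6

N atoms: 1; O atoms: 5.
Lipinski HBA = 1 + 5 = 6.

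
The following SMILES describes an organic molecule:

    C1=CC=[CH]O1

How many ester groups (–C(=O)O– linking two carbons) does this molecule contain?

Scan the SMILES for the ester motif — none present.

0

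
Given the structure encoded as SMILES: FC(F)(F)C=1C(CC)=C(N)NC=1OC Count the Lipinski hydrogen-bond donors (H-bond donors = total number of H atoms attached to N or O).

Donors: find every N or O and count the H atoms it carries.
  atom 10 (N): bond orders sum to 1 → 2 H
  atom 11 (N): bond orders sum to 2 → 1 H
  atom 13 (O): bond orders sum to 2 → 0 H
Lipinski HBD = 3.

3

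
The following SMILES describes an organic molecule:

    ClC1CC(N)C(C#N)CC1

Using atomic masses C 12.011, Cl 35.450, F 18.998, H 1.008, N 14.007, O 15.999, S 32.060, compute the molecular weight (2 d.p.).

158.63 g/mol

First, the molecular formula is C7H11ClN2 (counting implicit H from valence).
  C: 7 × 12.011 = 84.077
  Cl: 1 × 35.450 = 35.450
  H: 11 × 1.008 = 11.088
  N: 2 × 14.007 = 28.014
Sum: 7×12.011 + 1×35.450 + 11×1.008 + 2×14.007 = 158.629 → 158.63 g/mol.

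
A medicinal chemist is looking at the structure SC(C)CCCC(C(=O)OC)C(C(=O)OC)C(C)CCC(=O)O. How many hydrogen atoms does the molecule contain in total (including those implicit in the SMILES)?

28

Walk through each heavy atom and fill implicit hydrogens from standard valence (C 4, N 3, O 2, S 2, halogen 1):
  atom 1: S, bond orders sum to 1 (valence 2) → 1 H
  atom 2: C, bond orders sum to 3 (valence 4) → 1 H
  atom 3: C, bond orders sum to 1 (valence 4) → 3 H
  atom 4: C, bond orders sum to 2 (valence 4) → 2 H
  atom 5: C, bond orders sum to 2 (valence 4) → 2 H
  atom 6: C, bond orders sum to 2 (valence 4) → 2 H
  atom 7: C, bond orders sum to 3 (valence 4) → 1 H
  atom 8: C, bond orders sum to 4 (valence 4) → 0 H
  atom 9: O, bond orders sum to 2 (valence 2) → 0 H
  atom 10: O, bond orders sum to 2 (valence 2) → 0 H
  atom 11: C, bond orders sum to 1 (valence 4) → 3 H
  atom 12: C, bond orders sum to 3 (valence 4) → 1 H
  atom 13: C, bond orders sum to 4 (valence 4) → 0 H
  atom 14: O, bond orders sum to 2 (valence 2) → 0 H
  atom 15: O, bond orders sum to 2 (valence 2) → 0 H
  atom 16: C, bond orders sum to 1 (valence 4) → 3 H
  atom 17: C, bond orders sum to 3 (valence 4) → 1 H
  atom 18: C, bond orders sum to 1 (valence 4) → 3 H
  atom 19: C, bond orders sum to 2 (valence 4) → 2 H
  atom 20: C, bond orders sum to 2 (valence 4) → 2 H
  atom 21: C, bond orders sum to 4 (valence 4) → 0 H
  atom 22: O, bond orders sum to 2 (valence 2) → 0 H
  atom 23: O, bond orders sum to 1 (valence 2) → 1 H
Total hydrogens: 28.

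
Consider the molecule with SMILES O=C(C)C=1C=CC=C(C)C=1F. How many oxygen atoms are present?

Scan the SMILES for O atoms (remember two-letter symbols like Cl and Br are single atoms).
Oxygen count: 1.

1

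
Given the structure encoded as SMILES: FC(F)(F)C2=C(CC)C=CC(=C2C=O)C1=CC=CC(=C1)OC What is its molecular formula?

Walk through each heavy atom and fill implicit hydrogens from standard valence (C 4, N 3, O 2, S 2, halogen 1):
  atom 1: F (halogen, monovalent) → 0 H
  atom 2: C, bond orders sum to 4 (valence 4) → 0 H
  atom 3: F (halogen, monovalent) → 0 H
  atom 4: F (halogen, monovalent) → 0 H
  atom 5: C, bond orders sum to 4 (valence 4) → 0 H
  atom 6: C, bond orders sum to 4 (valence 4) → 0 H
  atom 7: C, bond orders sum to 2 (valence 4) → 2 H
  atom 8: C, bond orders sum to 1 (valence 4) → 3 H
  atom 9: C, bond orders sum to 3 (valence 4) → 1 H
  atom 10: C, bond orders sum to 3 (valence 4) → 1 H
  atom 11: C, bond orders sum to 4 (valence 4) → 0 H
  atom 12: C, bond orders sum to 4 (valence 4) → 0 H
  atom 13: C, bond orders sum to 3 (valence 4) → 1 H
  atom 14: O, bond orders sum to 2 (valence 2) → 0 H
  atom 15: C, bond orders sum to 4 (valence 4) → 0 H
  atom 16: C, bond orders sum to 3 (valence 4) → 1 H
  atom 17: C, bond orders sum to 3 (valence 4) → 1 H
  atom 18: C, bond orders sum to 3 (valence 4) → 1 H
  atom 19: C, bond orders sum to 4 (valence 4) → 0 H
  atom 20: C, bond orders sum to 3 (valence 4) → 1 H
  atom 21: O, bond orders sum to 2 (valence 2) → 0 H
  atom 22: C, bond orders sum to 1 (valence 4) → 3 H
Totals → C:17, H:15, F:3, O:2.

C17H15F3O2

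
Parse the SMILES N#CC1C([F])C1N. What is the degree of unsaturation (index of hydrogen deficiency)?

3

Degree of unsaturation = (number of rings) + (number of π bonds).
Ring closures in the SMILES: 1.
π bonds: 1 triple bond (each 2 DoU) → 2 DoU from unsaturation.
Total DoU = 1 + 2 = 3.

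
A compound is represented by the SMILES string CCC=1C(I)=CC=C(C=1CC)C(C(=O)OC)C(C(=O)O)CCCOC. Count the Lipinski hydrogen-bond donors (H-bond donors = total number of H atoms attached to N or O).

Donors: find every N or O and count the H atoms it carries.
  atom 14 (O): bond orders sum to 2 → 0 H
  atom 15 (O): bond orders sum to 2 → 0 H
  atom 19 (O): bond orders sum to 2 → 0 H
  atom 20 (O): bond orders sum to 1 → 1 H
  atom 24 (O): bond orders sum to 2 → 0 H
Lipinski HBD = 1.

1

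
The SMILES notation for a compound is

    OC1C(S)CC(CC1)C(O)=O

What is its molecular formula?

Walk through each heavy atom and fill implicit hydrogens from standard valence (C 4, N 3, O 2, S 2, halogen 1):
  atom 1: O, bond orders sum to 1 (valence 2) → 1 H
  atom 2: C, bond orders sum to 3 (valence 4) → 1 H
  atom 3: C, bond orders sum to 3 (valence 4) → 1 H
  atom 4: S, bond orders sum to 1 (valence 2) → 1 H
  atom 5: C, bond orders sum to 2 (valence 4) → 2 H
  atom 6: C, bond orders sum to 3 (valence 4) → 1 H
  atom 7: C, bond orders sum to 2 (valence 4) → 2 H
  atom 8: C, bond orders sum to 2 (valence 4) → 2 H
  atom 9: C, bond orders sum to 4 (valence 4) → 0 H
  atom 10: O, bond orders sum to 1 (valence 2) → 1 H
  atom 11: O, bond orders sum to 2 (valence 2) → 0 H
Totals → C:7, H:12, O:3, S:1.
In Hill order: C7H12O3S.

C7H12O3S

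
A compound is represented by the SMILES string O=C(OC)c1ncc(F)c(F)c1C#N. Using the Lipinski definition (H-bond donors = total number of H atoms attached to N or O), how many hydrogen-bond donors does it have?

0

Donors: find every N or O and count the H atoms it carries.
  atom 1 (O): bond orders sum to 2 → 0 H
  atom 3 (O): bond orders sum to 2 → 0 H
  atom 6 (N): bond orders sum to 3 → 0 H
  atom 14 (N): bond orders sum to 3 → 0 H
Lipinski HBD = 0.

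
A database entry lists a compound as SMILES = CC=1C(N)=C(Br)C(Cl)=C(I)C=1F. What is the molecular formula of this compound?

C7H5BrClFIN

Walk through each heavy atom and fill implicit hydrogens from standard valence (C 4, N 3, O 2, S 2, halogen 1):
  atom 1: C, bond orders sum to 1 (valence 4) → 3 H
  atom 2: C, bond orders sum to 4 (valence 4) → 0 H
  atom 3: C, bond orders sum to 4 (valence 4) → 0 H
  atom 4: N, bond orders sum to 1 (valence 3) → 2 H
  atom 5: C, bond orders sum to 4 (valence 4) → 0 H
  atom 6: Br (halogen, monovalent) → 0 H
  atom 7: C, bond orders sum to 4 (valence 4) → 0 H
  atom 8: Cl (halogen, monovalent) → 0 H
  atom 9: C, bond orders sum to 4 (valence 4) → 0 H
  atom 10: I (halogen, monovalent) → 0 H
  atom 11: C, bond orders sum to 4 (valence 4) → 0 H
  atom 12: F (halogen, monovalent) → 0 H
Totals → C:7, H:5, Br:1, Cl:1, F:1, I:1, N:1.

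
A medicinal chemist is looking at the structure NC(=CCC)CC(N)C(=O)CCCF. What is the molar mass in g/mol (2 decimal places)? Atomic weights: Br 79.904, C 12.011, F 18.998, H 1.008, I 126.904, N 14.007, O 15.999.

First, the molecular formula is C10H19FN2O (counting implicit H from valence).
  C: 10 × 12.011 = 120.110
  F: 1 × 18.998 = 18.998
  H: 19 × 1.008 = 19.152
  N: 2 × 14.007 = 28.014
  O: 1 × 15.999 = 15.999
Sum: 10×12.011 + 1×18.998 + 19×1.008 + 2×14.007 + 1×15.999 = 202.273 → 202.27 g/mol.

202.27 g/mol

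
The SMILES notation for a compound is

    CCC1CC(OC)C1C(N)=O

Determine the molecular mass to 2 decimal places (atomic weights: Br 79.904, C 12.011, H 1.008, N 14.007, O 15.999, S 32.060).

First, the molecular formula is C8H15NO2 (counting implicit H from valence).
  C: 8 × 12.011 = 96.088
  H: 15 × 1.008 = 15.120
  N: 1 × 14.007 = 14.007
  O: 2 × 15.999 = 31.998
Sum: 8×12.011 + 15×1.008 + 1×14.007 + 2×15.999 = 157.213 → 157.21 g/mol.

157.21 g/mol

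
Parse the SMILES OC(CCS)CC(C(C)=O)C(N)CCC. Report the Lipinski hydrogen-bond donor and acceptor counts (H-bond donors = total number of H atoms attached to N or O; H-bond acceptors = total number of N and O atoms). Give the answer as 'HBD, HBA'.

3, 3

Donors: find every N or O and count the H atoms it carries.
  atom 1 (O): bond orders sum to 1 → 1 H
  atom 10 (O): bond orders sum to 2 → 0 H
  atom 12 (N): bond orders sum to 1 → 2 H
Lipinski HBD = 3.
Acceptors: N atoms = 1, O atoms = 2 → HBA = 3.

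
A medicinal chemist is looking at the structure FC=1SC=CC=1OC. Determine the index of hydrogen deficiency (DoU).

3

Degree of unsaturation = (number of rings) + (number of π bonds).
Ring closures in the SMILES: 1.
π bonds: 2 double bonds (each 1 DoU) → 2 DoU from unsaturation.
Total DoU = 1 + 2 = 3.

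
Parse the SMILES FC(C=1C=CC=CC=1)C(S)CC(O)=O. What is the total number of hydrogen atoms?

11

Walk through each heavy atom and fill implicit hydrogens from standard valence (C 4, N 3, O 2, S 2, halogen 1):
  atom 1: F (halogen, monovalent) → 0 H
  atom 2: C, bond orders sum to 3 (valence 4) → 1 H
  atom 3: C, bond orders sum to 4 (valence 4) → 0 H
  atom 4: C, bond orders sum to 3 (valence 4) → 1 H
  atom 5: C, bond orders sum to 3 (valence 4) → 1 H
  atom 6: C, bond orders sum to 3 (valence 4) → 1 H
  atom 7: C, bond orders sum to 3 (valence 4) → 1 H
  atom 8: C, bond orders sum to 3 (valence 4) → 1 H
  atom 9: C, bond orders sum to 3 (valence 4) → 1 H
  atom 10: S, bond orders sum to 1 (valence 2) → 1 H
  atom 11: C, bond orders sum to 2 (valence 4) → 2 H
  atom 12: C, bond orders sum to 4 (valence 4) → 0 H
  atom 13: O, bond orders sum to 1 (valence 2) → 1 H
  atom 14: O, bond orders sum to 2 (valence 2) → 0 H
Total hydrogens: 11.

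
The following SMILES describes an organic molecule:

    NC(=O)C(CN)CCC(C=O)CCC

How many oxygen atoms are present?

2

Scan the SMILES for O atoms (remember two-letter symbols like Cl and Br are single atoms).
Oxygen count: 2.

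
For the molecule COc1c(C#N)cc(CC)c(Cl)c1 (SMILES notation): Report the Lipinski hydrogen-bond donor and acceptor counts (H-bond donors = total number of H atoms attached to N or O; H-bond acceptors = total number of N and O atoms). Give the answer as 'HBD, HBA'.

0, 2

Donors: find every N or O and count the H atoms it carries.
  atom 2 (O): bond orders sum to 2 → 0 H
  atom 6 (N): bond orders sum to 3 → 0 H
Lipinski HBD = 0.
Acceptors: N atoms = 1, O atoms = 1 → HBA = 2.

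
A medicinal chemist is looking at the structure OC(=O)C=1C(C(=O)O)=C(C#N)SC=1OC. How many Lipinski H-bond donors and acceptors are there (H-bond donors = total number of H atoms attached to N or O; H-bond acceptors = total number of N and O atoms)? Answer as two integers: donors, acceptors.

Donors: find every N or O and count the H atoms it carries.
  atom 1 (O): bond orders sum to 1 → 1 H
  atom 3 (O): bond orders sum to 2 → 0 H
  atom 7 (O): bond orders sum to 2 → 0 H
  atom 8 (O): bond orders sum to 1 → 1 H
  atom 11 (N): bond orders sum to 3 → 0 H
  atom 14 (O): bond orders sum to 2 → 0 H
Lipinski HBD = 2.
Acceptors: N atoms = 1, O atoms = 5 → HBA = 6.

2, 6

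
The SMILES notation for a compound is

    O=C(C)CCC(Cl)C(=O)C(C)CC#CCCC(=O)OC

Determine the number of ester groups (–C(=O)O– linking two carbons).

The ester motif appears at heavy-atom position 17 in the SMILES.
Other groups present: 1 alkyne, 2 ketone.
Ester count: 1.

1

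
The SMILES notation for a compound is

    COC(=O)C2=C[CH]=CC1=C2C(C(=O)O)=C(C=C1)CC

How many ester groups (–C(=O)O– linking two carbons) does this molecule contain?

The ester motif appears at heavy-atom position 3 in the SMILES.
Other groups present: 1 carboxylic acid.
Ester count: 1.

1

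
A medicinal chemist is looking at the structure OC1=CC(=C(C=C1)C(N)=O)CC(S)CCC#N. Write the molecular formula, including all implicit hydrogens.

Walk through each heavy atom and fill implicit hydrogens from standard valence (C 4, N 3, O 2, S 2, halogen 1):
  atom 1: O, bond orders sum to 1 (valence 2) → 1 H
  atom 2: C, bond orders sum to 4 (valence 4) → 0 H
  atom 3: C, bond orders sum to 3 (valence 4) → 1 H
  atom 4: C, bond orders sum to 4 (valence 4) → 0 H
  atom 5: C, bond orders sum to 4 (valence 4) → 0 H
  atom 6: C, bond orders sum to 3 (valence 4) → 1 H
  atom 7: C, bond orders sum to 3 (valence 4) → 1 H
  atom 8: C, bond orders sum to 4 (valence 4) → 0 H
  atom 9: N, bond orders sum to 1 (valence 3) → 2 H
  atom 10: O, bond orders sum to 2 (valence 2) → 0 H
  atom 11: C, bond orders sum to 2 (valence 4) → 2 H
  atom 12: C, bond orders sum to 3 (valence 4) → 1 H
  atom 13: S, bond orders sum to 1 (valence 2) → 1 H
  atom 14: C, bond orders sum to 2 (valence 4) → 2 H
  atom 15: C, bond orders sum to 2 (valence 4) → 2 H
  atom 16: C, bond orders sum to 4 (valence 4) → 0 H
  atom 17: N, bond orders sum to 3 (valence 3) → 0 H
Totals → C:12, H:14, N:2, O:2, S:1.
In Hill order: C12H14N2O2S.

C12H14N2O2S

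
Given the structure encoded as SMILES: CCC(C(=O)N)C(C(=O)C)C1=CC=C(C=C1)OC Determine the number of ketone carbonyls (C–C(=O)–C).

The ketone motif appears at heavy-atom position 8 in the SMILES.
Other groups present: 1 amide, 1 ether.
Ketone count: 1.

1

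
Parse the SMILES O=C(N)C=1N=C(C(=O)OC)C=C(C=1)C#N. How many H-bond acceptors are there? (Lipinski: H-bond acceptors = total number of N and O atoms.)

N atoms: 3; O atoms: 3.
Lipinski HBA = 3 + 3 = 6.

6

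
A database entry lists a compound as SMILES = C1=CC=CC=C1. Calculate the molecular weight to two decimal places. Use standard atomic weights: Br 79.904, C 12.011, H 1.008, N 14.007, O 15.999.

First, the molecular formula is C6H6 (counting implicit H from valence).
  C: 6 × 12.011 = 72.066
  H: 6 × 1.008 = 6.048
Sum: 6×12.011 + 6×1.008 = 78.114 → 78.11 g/mol.

78.11 g/mol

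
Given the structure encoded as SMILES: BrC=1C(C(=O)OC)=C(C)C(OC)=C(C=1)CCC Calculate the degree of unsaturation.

Degree of unsaturation = (number of rings) + (number of π bonds).
Ring closures in the SMILES: 1.
π bonds: 4 double bonds (each 1 DoU) → 4 DoU from unsaturation.
Total DoU = 1 + 4 = 5.

5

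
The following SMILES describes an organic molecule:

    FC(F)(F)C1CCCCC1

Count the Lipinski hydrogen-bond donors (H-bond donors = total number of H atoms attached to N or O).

Donors: find every N or O and count the H atoms it carries.
  (no N or O atoms present)
Lipinski HBD = 0.

0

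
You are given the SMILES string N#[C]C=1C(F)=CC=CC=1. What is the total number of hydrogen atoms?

Walk through each heavy atom and fill implicit hydrogens from standard valence (C 4, N 3, O 2, S 2, halogen 1):
  atom 1: N, bond orders sum to 3 (valence 3) → 0 H
  atom 2: C with explicit H count 0
  atom 3: C, bond orders sum to 4 (valence 4) → 0 H
  atom 4: C, bond orders sum to 4 (valence 4) → 0 H
  atom 5: F (halogen, monovalent) → 0 H
  atom 6: C, bond orders sum to 3 (valence 4) → 1 H
  atom 7: C, bond orders sum to 3 (valence 4) → 1 H
  atom 8: C, bond orders sum to 3 (valence 4) → 1 H
  atom 9: C, bond orders sum to 3 (valence 4) → 1 H
Total hydrogens: 4.

4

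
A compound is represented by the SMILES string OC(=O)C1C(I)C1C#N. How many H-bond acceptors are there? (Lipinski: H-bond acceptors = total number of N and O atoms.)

3

N atoms: 1; O atoms: 2.
Lipinski HBA = 1 + 2 = 3.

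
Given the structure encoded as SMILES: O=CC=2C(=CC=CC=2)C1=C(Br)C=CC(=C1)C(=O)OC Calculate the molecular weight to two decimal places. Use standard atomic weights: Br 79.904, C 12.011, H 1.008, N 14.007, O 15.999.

319.15 g/mol

First, the molecular formula is C15H11BrO3 (counting implicit H from valence).
  Br: 1 × 79.904 = 79.904
  C: 15 × 12.011 = 180.165
  H: 11 × 1.008 = 11.088
  O: 3 × 15.999 = 47.997
Sum: 1×79.904 + 15×12.011 + 11×1.008 + 3×15.999 = 319.154 → 319.15 g/mol.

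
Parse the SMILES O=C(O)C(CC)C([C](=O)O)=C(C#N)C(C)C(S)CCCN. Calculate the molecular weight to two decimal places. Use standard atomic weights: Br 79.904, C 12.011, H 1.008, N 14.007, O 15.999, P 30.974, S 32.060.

First, the molecular formula is C14H22N2O4S (counting implicit H from valence).
  C: 14 × 12.011 = 168.154
  H: 22 × 1.008 = 22.176
  N: 2 × 14.007 = 28.014
  O: 4 × 15.999 = 63.996
  S: 1 × 32.060 = 32.060
Sum: 14×12.011 + 22×1.008 + 2×14.007 + 4×15.999 + 1×32.060 = 314.400 → 314.40 g/mol.

314.40 g/mol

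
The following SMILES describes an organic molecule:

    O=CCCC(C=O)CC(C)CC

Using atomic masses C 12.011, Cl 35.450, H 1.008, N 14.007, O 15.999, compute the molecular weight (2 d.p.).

First, the molecular formula is C10H18O2 (counting implicit H from valence).
  C: 10 × 12.011 = 120.110
  H: 18 × 1.008 = 18.144
  O: 2 × 15.999 = 31.998
Sum: 10×12.011 + 18×1.008 + 2×15.999 = 170.252 → 170.25 g/mol.

170.25 g/mol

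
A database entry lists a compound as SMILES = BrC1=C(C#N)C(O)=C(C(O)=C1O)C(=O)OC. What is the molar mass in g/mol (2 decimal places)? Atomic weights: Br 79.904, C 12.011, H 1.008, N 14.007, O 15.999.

First, the molecular formula is C9H6BrNO5 (counting implicit H from valence).
  Br: 1 × 79.904 = 79.904
  C: 9 × 12.011 = 108.099
  H: 6 × 1.008 = 6.048
  N: 1 × 14.007 = 14.007
  O: 5 × 15.999 = 79.995
Sum: 1×79.904 + 9×12.011 + 6×1.008 + 1×14.007 + 5×15.999 = 288.053 → 288.05 g/mol.

288.05 g/mol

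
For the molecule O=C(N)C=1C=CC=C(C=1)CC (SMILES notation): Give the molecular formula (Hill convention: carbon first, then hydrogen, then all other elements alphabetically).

C9H11NO

Walk through each heavy atom and fill implicit hydrogens from standard valence (C 4, N 3, O 2, S 2, halogen 1):
  atom 1: O, bond orders sum to 2 (valence 2) → 0 H
  atom 2: C, bond orders sum to 4 (valence 4) → 0 H
  atom 3: N, bond orders sum to 1 (valence 3) → 2 H
  atom 4: C, bond orders sum to 4 (valence 4) → 0 H
  atom 5: C, bond orders sum to 3 (valence 4) → 1 H
  atom 6: C, bond orders sum to 3 (valence 4) → 1 H
  atom 7: C, bond orders sum to 3 (valence 4) → 1 H
  atom 8: C, bond orders sum to 4 (valence 4) → 0 H
  atom 9: C, bond orders sum to 3 (valence 4) → 1 H
  atom 10: C, bond orders sum to 2 (valence 4) → 2 H
  atom 11: C, bond orders sum to 1 (valence 4) → 3 H
Totals → C:9, H:11, N:1, O:1.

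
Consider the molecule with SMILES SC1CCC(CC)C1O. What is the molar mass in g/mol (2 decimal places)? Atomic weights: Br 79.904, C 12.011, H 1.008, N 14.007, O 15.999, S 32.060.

146.25 g/mol

First, the molecular formula is C7H14OS (counting implicit H from valence).
  C: 7 × 12.011 = 84.077
  H: 14 × 1.008 = 14.112
  O: 1 × 15.999 = 15.999
  S: 1 × 32.060 = 32.060
Sum: 7×12.011 + 14×1.008 + 1×15.999 + 1×32.060 = 146.248 → 146.25 g/mol.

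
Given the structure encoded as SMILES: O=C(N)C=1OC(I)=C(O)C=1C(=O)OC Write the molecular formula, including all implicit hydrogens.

C7H6INO5

Walk through each heavy atom and fill implicit hydrogens from standard valence (C 4, N 3, O 2, S 2, halogen 1):
  atom 1: O, bond orders sum to 2 (valence 2) → 0 H
  atom 2: C, bond orders sum to 4 (valence 4) → 0 H
  atom 3: N, bond orders sum to 1 (valence 3) → 2 H
  atom 4: C, bond orders sum to 4 (valence 4) → 0 H
  atom 5: O, bond orders sum to 2 (valence 2) → 0 H
  atom 6: C, bond orders sum to 4 (valence 4) → 0 H
  atom 7: I (halogen, monovalent) → 0 H
  atom 8: C, bond orders sum to 4 (valence 4) → 0 H
  atom 9: O, bond orders sum to 1 (valence 2) → 1 H
  atom 10: C, bond orders sum to 4 (valence 4) → 0 H
  atom 11: C, bond orders sum to 4 (valence 4) → 0 H
  atom 12: O, bond orders sum to 2 (valence 2) → 0 H
  atom 13: O, bond orders sum to 2 (valence 2) → 0 H
  atom 14: C, bond orders sum to 1 (valence 4) → 3 H
Totals → C:7, H:6, I:1, N:1, O:5.
In Hill order: C7H6INO5.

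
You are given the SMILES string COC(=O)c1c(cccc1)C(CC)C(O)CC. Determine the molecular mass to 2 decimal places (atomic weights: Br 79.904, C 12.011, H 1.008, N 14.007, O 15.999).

236.31 g/mol

First, the molecular formula is C14H20O3 (counting implicit H from valence).
  C: 14 × 12.011 = 168.154
  H: 20 × 1.008 = 20.160
  O: 3 × 15.999 = 47.997
Sum: 14×12.011 + 20×1.008 + 3×15.999 = 236.311 → 236.31 g/mol.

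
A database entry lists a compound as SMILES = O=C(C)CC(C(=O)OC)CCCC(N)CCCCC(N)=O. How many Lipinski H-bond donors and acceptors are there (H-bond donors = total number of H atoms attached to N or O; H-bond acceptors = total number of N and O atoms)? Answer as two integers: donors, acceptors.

4, 6

Donors: find every N or O and count the H atoms it carries.
  atom 1 (O): bond orders sum to 2 → 0 H
  atom 7 (O): bond orders sum to 2 → 0 H
  atom 8 (O): bond orders sum to 2 → 0 H
  atom 14 (N): bond orders sum to 1 → 2 H
  atom 20 (N): bond orders sum to 1 → 2 H
  atom 21 (O): bond orders sum to 2 → 0 H
Lipinski HBD = 4.
Acceptors: N atoms = 2, O atoms = 4 → HBA = 6.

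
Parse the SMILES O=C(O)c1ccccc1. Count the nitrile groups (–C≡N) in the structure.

Scan the SMILES for the nitrile motif — none present.
Groups that are present: 1 carboxylic acid.

0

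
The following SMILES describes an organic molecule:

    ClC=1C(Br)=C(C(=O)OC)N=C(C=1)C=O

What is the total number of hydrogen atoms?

Walk through each heavy atom and fill implicit hydrogens from standard valence (C 4, N 3, O 2, S 2, halogen 1):
  atom 1: Cl (halogen, monovalent) → 0 H
  atom 2: C, bond orders sum to 4 (valence 4) → 0 H
  atom 3: C, bond orders sum to 4 (valence 4) → 0 H
  atom 4: Br (halogen, monovalent) → 0 H
  atom 5: C, bond orders sum to 4 (valence 4) → 0 H
  atom 6: C, bond orders sum to 4 (valence 4) → 0 H
  atom 7: O, bond orders sum to 2 (valence 2) → 0 H
  atom 8: O, bond orders sum to 2 (valence 2) → 0 H
  atom 9: C, bond orders sum to 1 (valence 4) → 3 H
  atom 10: N, bond orders sum to 3 (valence 3) → 0 H
  atom 11: C, bond orders sum to 4 (valence 4) → 0 H
  atom 12: C, bond orders sum to 3 (valence 4) → 1 H
  atom 13: C, bond orders sum to 3 (valence 4) → 1 H
  atom 14: O, bond orders sum to 2 (valence 2) → 0 H
Total hydrogens: 5.

5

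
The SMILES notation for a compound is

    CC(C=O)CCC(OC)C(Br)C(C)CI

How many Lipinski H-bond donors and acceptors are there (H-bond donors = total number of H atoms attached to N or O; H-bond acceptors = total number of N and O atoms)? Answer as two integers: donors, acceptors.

Donors: find every N or O and count the H atoms it carries.
  atom 4 (O): bond orders sum to 2 → 0 H
  atom 8 (O): bond orders sum to 2 → 0 H
Lipinski HBD = 0.
Acceptors: N atoms = 0, O atoms = 2 → HBA = 2.

0, 2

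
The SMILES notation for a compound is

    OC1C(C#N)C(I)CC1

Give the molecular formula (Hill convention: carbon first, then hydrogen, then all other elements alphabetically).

Walk through each heavy atom and fill implicit hydrogens from standard valence (C 4, N 3, O 2, S 2, halogen 1):
  atom 1: O, bond orders sum to 1 (valence 2) → 1 H
  atom 2: C, bond orders sum to 3 (valence 4) → 1 H
  atom 3: C, bond orders sum to 3 (valence 4) → 1 H
  atom 4: C, bond orders sum to 4 (valence 4) → 0 H
  atom 5: N, bond orders sum to 3 (valence 3) → 0 H
  atom 6: C, bond orders sum to 3 (valence 4) → 1 H
  atom 7: I (halogen, monovalent) → 0 H
  atom 8: C, bond orders sum to 2 (valence 4) → 2 H
  atom 9: C, bond orders sum to 2 (valence 4) → 2 H
Totals → C:6, H:8, I:1, N:1, O:1.
In Hill order: C6H8INO.

C6H8INO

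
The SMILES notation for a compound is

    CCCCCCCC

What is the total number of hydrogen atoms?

18

Walk through each heavy atom and fill implicit hydrogens from standard valence (C 4, N 3, O 2, S 2, halogen 1):
  atom 1: C, bond orders sum to 1 (valence 4) → 3 H
  atom 2: C, bond orders sum to 2 (valence 4) → 2 H
  atom 3: C, bond orders sum to 2 (valence 4) → 2 H
  atom 4: C, bond orders sum to 2 (valence 4) → 2 H
  atom 5: C, bond orders sum to 2 (valence 4) → 2 H
  atom 6: C, bond orders sum to 2 (valence 4) → 2 H
  atom 7: C, bond orders sum to 2 (valence 4) → 2 H
  atom 8: C, bond orders sum to 1 (valence 4) → 3 H
Total hydrogens: 18.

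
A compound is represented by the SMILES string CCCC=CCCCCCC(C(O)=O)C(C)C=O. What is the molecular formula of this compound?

C15H26O3

Walk through each heavy atom and fill implicit hydrogens from standard valence (C 4, N 3, O 2, S 2, halogen 1):
  atom 1: C, bond orders sum to 1 (valence 4) → 3 H
  atom 2: C, bond orders sum to 2 (valence 4) → 2 H
  atom 3: C, bond orders sum to 2 (valence 4) → 2 H
  atom 4: C, bond orders sum to 3 (valence 4) → 1 H
  atom 5: C, bond orders sum to 3 (valence 4) → 1 H
  atom 6: C, bond orders sum to 2 (valence 4) → 2 H
  atom 7: C, bond orders sum to 2 (valence 4) → 2 H
  atom 8: C, bond orders sum to 2 (valence 4) → 2 H
  atom 9: C, bond orders sum to 2 (valence 4) → 2 H
  atom 10: C, bond orders sum to 2 (valence 4) → 2 H
  atom 11: C, bond orders sum to 3 (valence 4) → 1 H
  atom 12: C, bond orders sum to 4 (valence 4) → 0 H
  atom 13: O, bond orders sum to 1 (valence 2) → 1 H
  atom 14: O, bond orders sum to 2 (valence 2) → 0 H
  atom 15: C, bond orders sum to 3 (valence 4) → 1 H
  atom 16: C, bond orders sum to 1 (valence 4) → 3 H
  atom 17: C, bond orders sum to 3 (valence 4) → 1 H
  atom 18: O, bond orders sum to 2 (valence 2) → 0 H
Totals → C:15, H:26, O:3.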